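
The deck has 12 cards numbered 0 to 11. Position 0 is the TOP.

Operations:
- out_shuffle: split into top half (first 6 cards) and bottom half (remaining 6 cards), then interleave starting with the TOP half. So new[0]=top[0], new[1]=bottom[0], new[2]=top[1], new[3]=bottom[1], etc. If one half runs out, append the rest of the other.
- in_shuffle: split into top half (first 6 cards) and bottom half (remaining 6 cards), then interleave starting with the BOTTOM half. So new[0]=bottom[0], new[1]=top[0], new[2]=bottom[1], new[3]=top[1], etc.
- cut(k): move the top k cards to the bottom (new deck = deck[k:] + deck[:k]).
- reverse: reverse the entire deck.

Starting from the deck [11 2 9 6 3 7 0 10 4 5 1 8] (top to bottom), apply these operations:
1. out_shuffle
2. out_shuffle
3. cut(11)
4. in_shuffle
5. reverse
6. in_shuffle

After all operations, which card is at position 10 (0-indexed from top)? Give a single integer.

After op 1 (out_shuffle): [11 0 2 10 9 4 6 5 3 1 7 8]
After op 2 (out_shuffle): [11 6 0 5 2 3 10 1 9 7 4 8]
After op 3 (cut(11)): [8 11 6 0 5 2 3 10 1 9 7 4]
After op 4 (in_shuffle): [3 8 10 11 1 6 9 0 7 5 4 2]
After op 5 (reverse): [2 4 5 7 0 9 6 1 11 10 8 3]
After op 6 (in_shuffle): [6 2 1 4 11 5 10 7 8 0 3 9]
Position 10: card 3.

Answer: 3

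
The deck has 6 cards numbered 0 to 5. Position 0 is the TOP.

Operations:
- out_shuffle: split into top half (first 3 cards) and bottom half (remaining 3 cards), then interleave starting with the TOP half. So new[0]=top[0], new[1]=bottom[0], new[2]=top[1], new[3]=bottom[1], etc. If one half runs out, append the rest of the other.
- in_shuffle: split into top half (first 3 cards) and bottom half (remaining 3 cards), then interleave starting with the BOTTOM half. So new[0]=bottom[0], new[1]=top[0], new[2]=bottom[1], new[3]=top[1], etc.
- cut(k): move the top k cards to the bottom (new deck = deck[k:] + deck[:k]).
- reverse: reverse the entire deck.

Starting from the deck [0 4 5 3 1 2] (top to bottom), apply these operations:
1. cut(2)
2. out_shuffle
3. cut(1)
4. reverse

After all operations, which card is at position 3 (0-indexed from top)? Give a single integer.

After op 1 (cut(2)): [5 3 1 2 0 4]
After op 2 (out_shuffle): [5 2 3 0 1 4]
After op 3 (cut(1)): [2 3 0 1 4 5]
After op 4 (reverse): [5 4 1 0 3 2]
Position 3: card 0.

Answer: 0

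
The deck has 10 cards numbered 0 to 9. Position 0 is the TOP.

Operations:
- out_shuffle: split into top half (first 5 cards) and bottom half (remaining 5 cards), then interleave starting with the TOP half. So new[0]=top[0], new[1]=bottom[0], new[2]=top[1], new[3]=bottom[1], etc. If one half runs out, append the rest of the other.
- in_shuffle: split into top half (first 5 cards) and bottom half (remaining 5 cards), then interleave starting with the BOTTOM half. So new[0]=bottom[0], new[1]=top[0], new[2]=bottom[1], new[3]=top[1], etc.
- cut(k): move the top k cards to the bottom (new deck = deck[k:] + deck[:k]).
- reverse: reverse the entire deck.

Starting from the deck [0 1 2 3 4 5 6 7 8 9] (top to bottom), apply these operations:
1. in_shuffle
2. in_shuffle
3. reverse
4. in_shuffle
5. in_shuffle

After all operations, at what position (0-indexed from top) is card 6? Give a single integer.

After op 1 (in_shuffle): [5 0 6 1 7 2 8 3 9 4]
After op 2 (in_shuffle): [2 5 8 0 3 6 9 1 4 7]
After op 3 (reverse): [7 4 1 9 6 3 0 8 5 2]
After op 4 (in_shuffle): [3 7 0 4 8 1 5 9 2 6]
After op 5 (in_shuffle): [1 3 5 7 9 0 2 4 6 8]
Card 6 is at position 8.

Answer: 8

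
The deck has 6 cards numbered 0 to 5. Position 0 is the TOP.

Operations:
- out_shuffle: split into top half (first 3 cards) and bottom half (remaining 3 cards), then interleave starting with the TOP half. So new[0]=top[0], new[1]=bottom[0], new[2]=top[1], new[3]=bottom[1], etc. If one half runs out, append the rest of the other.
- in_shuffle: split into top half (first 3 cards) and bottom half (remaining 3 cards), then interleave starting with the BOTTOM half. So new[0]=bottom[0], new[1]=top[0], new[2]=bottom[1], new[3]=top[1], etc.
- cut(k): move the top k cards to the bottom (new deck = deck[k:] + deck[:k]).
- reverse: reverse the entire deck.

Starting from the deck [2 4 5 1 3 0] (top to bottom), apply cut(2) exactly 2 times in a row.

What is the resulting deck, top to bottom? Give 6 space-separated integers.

Answer: 3 0 2 4 5 1

Derivation:
After op 1 (cut(2)): [5 1 3 0 2 4]
After op 2 (cut(2)): [3 0 2 4 5 1]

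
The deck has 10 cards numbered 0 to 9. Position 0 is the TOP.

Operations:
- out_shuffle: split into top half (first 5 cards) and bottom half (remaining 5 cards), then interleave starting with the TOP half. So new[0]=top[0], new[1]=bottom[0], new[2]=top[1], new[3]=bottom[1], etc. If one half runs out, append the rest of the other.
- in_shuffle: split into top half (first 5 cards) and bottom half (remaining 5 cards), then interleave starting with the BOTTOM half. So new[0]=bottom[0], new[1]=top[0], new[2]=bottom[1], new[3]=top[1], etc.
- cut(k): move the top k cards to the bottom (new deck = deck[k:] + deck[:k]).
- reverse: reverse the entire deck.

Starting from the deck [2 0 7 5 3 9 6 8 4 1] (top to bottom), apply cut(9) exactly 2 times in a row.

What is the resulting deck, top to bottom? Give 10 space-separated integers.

After op 1 (cut(9)): [1 2 0 7 5 3 9 6 8 4]
After op 2 (cut(9)): [4 1 2 0 7 5 3 9 6 8]

Answer: 4 1 2 0 7 5 3 9 6 8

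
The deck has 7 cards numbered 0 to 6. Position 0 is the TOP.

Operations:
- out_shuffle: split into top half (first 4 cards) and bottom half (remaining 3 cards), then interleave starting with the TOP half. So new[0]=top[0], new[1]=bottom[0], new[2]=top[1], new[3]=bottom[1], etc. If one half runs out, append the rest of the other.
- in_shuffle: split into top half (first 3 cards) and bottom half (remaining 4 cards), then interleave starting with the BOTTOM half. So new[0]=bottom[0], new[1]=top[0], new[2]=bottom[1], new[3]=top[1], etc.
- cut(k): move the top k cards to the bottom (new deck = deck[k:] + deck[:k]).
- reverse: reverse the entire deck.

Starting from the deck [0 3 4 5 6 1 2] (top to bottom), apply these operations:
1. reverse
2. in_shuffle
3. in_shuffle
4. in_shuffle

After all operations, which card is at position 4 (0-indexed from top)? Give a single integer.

After op 1 (reverse): [2 1 6 5 4 3 0]
After op 2 (in_shuffle): [5 2 4 1 3 6 0]
After op 3 (in_shuffle): [1 5 3 2 6 4 0]
After op 4 (in_shuffle): [2 1 6 5 4 3 0]
Position 4: card 4.

Answer: 4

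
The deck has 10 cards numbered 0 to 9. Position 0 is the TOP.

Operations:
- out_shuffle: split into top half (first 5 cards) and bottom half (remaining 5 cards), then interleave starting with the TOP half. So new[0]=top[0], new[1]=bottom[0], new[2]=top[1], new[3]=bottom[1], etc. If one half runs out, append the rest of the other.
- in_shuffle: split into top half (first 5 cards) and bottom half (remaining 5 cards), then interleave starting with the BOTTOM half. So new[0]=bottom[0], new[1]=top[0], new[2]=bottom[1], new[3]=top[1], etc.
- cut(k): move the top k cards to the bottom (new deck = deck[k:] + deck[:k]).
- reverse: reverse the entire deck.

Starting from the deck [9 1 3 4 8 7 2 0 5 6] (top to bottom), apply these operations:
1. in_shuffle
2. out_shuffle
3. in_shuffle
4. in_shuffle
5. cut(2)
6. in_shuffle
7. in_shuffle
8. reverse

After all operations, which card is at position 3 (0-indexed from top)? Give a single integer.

After op 1 (in_shuffle): [7 9 2 1 0 3 5 4 6 8]
After op 2 (out_shuffle): [7 3 9 5 2 4 1 6 0 8]
After op 3 (in_shuffle): [4 7 1 3 6 9 0 5 8 2]
After op 4 (in_shuffle): [9 4 0 7 5 1 8 3 2 6]
After op 5 (cut(2)): [0 7 5 1 8 3 2 6 9 4]
After op 6 (in_shuffle): [3 0 2 7 6 5 9 1 4 8]
After op 7 (in_shuffle): [5 3 9 0 1 2 4 7 8 6]
After op 8 (reverse): [6 8 7 4 2 1 0 9 3 5]
Position 3: card 4.

Answer: 4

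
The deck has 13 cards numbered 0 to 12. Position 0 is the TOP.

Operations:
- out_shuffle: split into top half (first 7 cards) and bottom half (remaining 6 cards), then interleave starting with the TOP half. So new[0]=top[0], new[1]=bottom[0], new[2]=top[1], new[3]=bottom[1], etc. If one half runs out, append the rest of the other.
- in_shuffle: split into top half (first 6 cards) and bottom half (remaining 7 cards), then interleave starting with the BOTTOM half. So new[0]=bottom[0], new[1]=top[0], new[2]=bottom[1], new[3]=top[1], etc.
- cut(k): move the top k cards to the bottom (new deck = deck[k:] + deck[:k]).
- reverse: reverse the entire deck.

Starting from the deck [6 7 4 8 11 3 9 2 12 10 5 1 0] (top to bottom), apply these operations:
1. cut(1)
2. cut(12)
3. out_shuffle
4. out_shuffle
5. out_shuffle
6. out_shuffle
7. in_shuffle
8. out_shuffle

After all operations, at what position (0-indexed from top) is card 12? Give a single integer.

After op 1 (cut(1)): [7 4 8 11 3 9 2 12 10 5 1 0 6]
After op 2 (cut(12)): [6 7 4 8 11 3 9 2 12 10 5 1 0]
After op 3 (out_shuffle): [6 2 7 12 4 10 8 5 11 1 3 0 9]
After op 4 (out_shuffle): [6 5 2 11 7 1 12 3 4 0 10 9 8]
After op 5 (out_shuffle): [6 3 5 4 2 0 11 10 7 9 1 8 12]
After op 6 (out_shuffle): [6 10 3 7 5 9 4 1 2 8 0 12 11]
After op 7 (in_shuffle): [4 6 1 10 2 3 8 7 0 5 12 9 11]
After op 8 (out_shuffle): [4 7 6 0 1 5 10 12 2 9 3 11 8]
Card 12 is at position 7.

Answer: 7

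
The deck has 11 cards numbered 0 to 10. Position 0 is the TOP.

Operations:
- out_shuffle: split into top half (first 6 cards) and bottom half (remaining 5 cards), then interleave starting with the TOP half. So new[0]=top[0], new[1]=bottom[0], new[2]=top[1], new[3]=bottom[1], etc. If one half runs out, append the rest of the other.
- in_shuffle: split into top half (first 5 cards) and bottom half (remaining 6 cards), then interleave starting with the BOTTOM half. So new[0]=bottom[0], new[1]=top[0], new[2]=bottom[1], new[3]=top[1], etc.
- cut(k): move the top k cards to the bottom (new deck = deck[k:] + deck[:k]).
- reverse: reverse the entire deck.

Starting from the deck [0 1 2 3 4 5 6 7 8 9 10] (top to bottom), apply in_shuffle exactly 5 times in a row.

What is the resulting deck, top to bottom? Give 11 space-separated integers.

Answer: 9 8 7 6 5 4 3 2 1 0 10

Derivation:
After op 1 (in_shuffle): [5 0 6 1 7 2 8 3 9 4 10]
After op 2 (in_shuffle): [2 5 8 0 3 6 9 1 4 7 10]
After op 3 (in_shuffle): [6 2 9 5 1 8 4 0 7 3 10]
After op 4 (in_shuffle): [8 6 4 2 0 9 7 5 3 1 10]
After op 5 (in_shuffle): [9 8 7 6 5 4 3 2 1 0 10]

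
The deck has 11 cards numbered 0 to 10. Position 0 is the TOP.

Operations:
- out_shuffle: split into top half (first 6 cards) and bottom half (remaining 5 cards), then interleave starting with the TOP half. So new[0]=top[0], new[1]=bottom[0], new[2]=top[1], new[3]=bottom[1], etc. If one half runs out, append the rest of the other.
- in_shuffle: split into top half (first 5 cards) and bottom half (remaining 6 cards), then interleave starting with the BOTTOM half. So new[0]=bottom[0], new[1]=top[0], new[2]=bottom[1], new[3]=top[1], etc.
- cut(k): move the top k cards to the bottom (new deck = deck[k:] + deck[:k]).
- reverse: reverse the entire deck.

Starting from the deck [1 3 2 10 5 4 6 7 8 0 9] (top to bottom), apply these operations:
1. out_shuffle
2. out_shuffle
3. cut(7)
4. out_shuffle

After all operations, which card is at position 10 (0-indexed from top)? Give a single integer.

After op 1 (out_shuffle): [1 6 3 7 2 8 10 0 5 9 4]
After op 2 (out_shuffle): [1 10 6 0 3 5 7 9 2 4 8]
After op 3 (cut(7)): [9 2 4 8 1 10 6 0 3 5 7]
After op 4 (out_shuffle): [9 6 2 0 4 3 8 5 1 7 10]
Position 10: card 10.

Answer: 10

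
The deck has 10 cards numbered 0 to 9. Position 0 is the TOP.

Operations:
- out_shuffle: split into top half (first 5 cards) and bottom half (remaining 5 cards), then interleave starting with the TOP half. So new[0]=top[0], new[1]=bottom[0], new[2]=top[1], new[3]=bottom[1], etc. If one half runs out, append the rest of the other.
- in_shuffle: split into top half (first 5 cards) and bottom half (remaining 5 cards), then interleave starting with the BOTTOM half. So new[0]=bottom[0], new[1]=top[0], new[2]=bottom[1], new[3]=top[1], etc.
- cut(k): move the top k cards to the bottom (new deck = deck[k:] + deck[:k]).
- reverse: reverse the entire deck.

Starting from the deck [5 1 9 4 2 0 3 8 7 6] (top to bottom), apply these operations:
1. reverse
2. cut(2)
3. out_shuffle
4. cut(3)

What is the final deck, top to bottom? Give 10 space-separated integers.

After op 1 (reverse): [6 7 8 3 0 2 4 9 1 5]
After op 2 (cut(2)): [8 3 0 2 4 9 1 5 6 7]
After op 3 (out_shuffle): [8 9 3 1 0 5 2 6 4 7]
After op 4 (cut(3)): [1 0 5 2 6 4 7 8 9 3]

Answer: 1 0 5 2 6 4 7 8 9 3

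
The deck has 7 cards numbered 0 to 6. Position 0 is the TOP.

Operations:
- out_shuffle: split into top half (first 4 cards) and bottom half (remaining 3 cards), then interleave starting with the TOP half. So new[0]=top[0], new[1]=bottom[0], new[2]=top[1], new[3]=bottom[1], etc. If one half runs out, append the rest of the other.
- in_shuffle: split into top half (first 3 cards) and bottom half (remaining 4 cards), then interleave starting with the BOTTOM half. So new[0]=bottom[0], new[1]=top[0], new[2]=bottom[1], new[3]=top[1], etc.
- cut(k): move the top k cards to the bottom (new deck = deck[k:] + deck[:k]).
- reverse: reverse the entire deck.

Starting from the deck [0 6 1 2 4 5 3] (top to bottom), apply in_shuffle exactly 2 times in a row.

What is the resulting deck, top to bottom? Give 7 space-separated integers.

Answer: 6 2 5 0 1 4 3

Derivation:
After op 1 (in_shuffle): [2 0 4 6 5 1 3]
After op 2 (in_shuffle): [6 2 5 0 1 4 3]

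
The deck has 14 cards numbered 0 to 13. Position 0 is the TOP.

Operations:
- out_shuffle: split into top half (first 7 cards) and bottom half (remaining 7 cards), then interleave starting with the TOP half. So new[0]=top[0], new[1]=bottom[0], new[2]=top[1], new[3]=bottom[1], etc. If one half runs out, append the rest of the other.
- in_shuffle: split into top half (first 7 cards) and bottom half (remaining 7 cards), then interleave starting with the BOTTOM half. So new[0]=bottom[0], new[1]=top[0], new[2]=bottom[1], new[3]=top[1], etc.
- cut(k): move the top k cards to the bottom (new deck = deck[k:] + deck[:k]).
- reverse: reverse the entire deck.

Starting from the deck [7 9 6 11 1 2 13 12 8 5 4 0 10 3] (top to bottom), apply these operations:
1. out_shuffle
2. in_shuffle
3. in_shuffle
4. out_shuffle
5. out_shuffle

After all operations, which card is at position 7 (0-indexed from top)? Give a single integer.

After op 1 (out_shuffle): [7 12 9 8 6 5 11 4 1 0 2 10 13 3]
After op 2 (in_shuffle): [4 7 1 12 0 9 2 8 10 6 13 5 3 11]
After op 3 (in_shuffle): [8 4 10 7 6 1 13 12 5 0 3 9 11 2]
After op 4 (out_shuffle): [8 12 4 5 10 0 7 3 6 9 1 11 13 2]
After op 5 (out_shuffle): [8 3 12 6 4 9 5 1 10 11 0 13 7 2]
Position 7: card 1.

Answer: 1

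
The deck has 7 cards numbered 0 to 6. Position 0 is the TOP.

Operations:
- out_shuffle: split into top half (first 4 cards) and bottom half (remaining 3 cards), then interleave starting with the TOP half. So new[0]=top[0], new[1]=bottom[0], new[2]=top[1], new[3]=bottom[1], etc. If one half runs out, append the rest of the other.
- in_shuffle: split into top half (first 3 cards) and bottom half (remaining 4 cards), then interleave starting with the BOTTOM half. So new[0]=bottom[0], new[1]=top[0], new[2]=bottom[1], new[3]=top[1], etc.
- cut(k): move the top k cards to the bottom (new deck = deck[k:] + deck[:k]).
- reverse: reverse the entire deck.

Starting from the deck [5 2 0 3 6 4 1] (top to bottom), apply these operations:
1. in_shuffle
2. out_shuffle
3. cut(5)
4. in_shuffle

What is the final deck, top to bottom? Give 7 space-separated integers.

Answer: 4 1 5 2 0 3 6

Derivation:
After op 1 (in_shuffle): [3 5 6 2 4 0 1]
After op 2 (out_shuffle): [3 4 5 0 6 1 2]
After op 3 (cut(5)): [1 2 3 4 5 0 6]
After op 4 (in_shuffle): [4 1 5 2 0 3 6]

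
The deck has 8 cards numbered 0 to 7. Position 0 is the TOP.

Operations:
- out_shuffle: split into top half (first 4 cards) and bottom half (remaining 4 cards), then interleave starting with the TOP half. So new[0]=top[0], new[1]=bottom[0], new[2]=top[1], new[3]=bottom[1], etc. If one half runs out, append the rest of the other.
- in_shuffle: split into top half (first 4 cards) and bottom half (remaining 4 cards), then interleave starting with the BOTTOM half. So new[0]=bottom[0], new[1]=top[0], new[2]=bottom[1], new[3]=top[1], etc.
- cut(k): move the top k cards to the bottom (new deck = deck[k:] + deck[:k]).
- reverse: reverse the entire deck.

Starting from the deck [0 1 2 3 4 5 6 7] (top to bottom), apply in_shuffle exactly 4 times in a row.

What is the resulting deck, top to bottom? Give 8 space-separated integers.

After op 1 (in_shuffle): [4 0 5 1 6 2 7 3]
After op 2 (in_shuffle): [6 4 2 0 7 5 3 1]
After op 3 (in_shuffle): [7 6 5 4 3 2 1 0]
After op 4 (in_shuffle): [3 7 2 6 1 5 0 4]

Answer: 3 7 2 6 1 5 0 4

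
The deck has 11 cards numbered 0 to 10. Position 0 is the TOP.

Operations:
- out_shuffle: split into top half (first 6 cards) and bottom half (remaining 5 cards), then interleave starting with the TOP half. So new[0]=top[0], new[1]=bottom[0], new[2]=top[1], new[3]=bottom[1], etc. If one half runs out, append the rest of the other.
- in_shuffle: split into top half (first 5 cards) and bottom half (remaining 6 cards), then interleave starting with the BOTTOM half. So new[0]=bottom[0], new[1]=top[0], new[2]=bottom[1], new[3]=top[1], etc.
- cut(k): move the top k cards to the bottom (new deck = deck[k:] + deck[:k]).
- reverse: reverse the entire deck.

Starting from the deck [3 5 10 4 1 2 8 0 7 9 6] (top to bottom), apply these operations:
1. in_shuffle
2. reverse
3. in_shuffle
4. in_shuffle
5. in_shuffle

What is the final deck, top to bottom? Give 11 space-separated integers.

After op 1 (in_shuffle): [2 3 8 5 0 10 7 4 9 1 6]
After op 2 (reverse): [6 1 9 4 7 10 0 5 8 3 2]
After op 3 (in_shuffle): [10 6 0 1 5 9 8 4 3 7 2]
After op 4 (in_shuffle): [9 10 8 6 4 0 3 1 7 5 2]
After op 5 (in_shuffle): [0 9 3 10 1 8 7 6 5 4 2]

Answer: 0 9 3 10 1 8 7 6 5 4 2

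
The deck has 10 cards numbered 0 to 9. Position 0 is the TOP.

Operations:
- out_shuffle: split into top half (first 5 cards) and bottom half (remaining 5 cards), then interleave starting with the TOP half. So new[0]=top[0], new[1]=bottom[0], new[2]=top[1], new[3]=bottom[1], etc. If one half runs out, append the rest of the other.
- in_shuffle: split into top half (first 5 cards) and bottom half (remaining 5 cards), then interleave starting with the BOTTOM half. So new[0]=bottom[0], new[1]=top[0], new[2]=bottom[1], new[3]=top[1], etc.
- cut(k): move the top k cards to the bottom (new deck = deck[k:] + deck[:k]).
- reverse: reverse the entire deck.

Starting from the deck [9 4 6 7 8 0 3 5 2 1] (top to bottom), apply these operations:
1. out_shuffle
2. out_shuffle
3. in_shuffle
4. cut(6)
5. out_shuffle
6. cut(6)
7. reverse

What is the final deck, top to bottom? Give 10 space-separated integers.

After op 1 (out_shuffle): [9 0 4 3 6 5 7 2 8 1]
After op 2 (out_shuffle): [9 5 0 7 4 2 3 8 6 1]
After op 3 (in_shuffle): [2 9 3 5 8 0 6 7 1 4]
After op 4 (cut(6)): [6 7 1 4 2 9 3 5 8 0]
After op 5 (out_shuffle): [6 9 7 3 1 5 4 8 2 0]
After op 6 (cut(6)): [4 8 2 0 6 9 7 3 1 5]
After op 7 (reverse): [5 1 3 7 9 6 0 2 8 4]

Answer: 5 1 3 7 9 6 0 2 8 4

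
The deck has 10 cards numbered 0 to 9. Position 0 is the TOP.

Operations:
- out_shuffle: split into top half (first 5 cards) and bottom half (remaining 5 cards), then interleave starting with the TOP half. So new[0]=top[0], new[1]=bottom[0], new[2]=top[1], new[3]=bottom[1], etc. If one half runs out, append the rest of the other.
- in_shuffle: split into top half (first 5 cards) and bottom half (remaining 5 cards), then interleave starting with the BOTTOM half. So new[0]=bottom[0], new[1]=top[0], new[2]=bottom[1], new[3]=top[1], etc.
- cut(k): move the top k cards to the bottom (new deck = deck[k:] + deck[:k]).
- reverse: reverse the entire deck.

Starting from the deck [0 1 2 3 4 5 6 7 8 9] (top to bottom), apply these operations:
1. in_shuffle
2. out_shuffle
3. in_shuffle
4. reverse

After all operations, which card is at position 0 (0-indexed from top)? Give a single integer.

Answer: 6

Derivation:
After op 1 (in_shuffle): [5 0 6 1 7 2 8 3 9 4]
After op 2 (out_shuffle): [5 2 0 8 6 3 1 9 7 4]
After op 3 (in_shuffle): [3 5 1 2 9 0 7 8 4 6]
After op 4 (reverse): [6 4 8 7 0 9 2 1 5 3]
Position 0: card 6.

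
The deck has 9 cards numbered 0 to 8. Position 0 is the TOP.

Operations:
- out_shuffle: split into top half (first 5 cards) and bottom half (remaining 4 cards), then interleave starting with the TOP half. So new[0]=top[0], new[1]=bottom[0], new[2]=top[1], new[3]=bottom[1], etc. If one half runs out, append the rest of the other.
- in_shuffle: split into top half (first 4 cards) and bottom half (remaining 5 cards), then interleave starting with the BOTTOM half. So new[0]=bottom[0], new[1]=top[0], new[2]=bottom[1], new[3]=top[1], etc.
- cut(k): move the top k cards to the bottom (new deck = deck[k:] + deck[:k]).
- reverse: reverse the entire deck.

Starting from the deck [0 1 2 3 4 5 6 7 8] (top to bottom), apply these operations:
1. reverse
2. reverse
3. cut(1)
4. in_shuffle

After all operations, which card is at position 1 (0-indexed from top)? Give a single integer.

Answer: 1

Derivation:
After op 1 (reverse): [8 7 6 5 4 3 2 1 0]
After op 2 (reverse): [0 1 2 3 4 5 6 7 8]
After op 3 (cut(1)): [1 2 3 4 5 6 7 8 0]
After op 4 (in_shuffle): [5 1 6 2 7 3 8 4 0]
Position 1: card 1.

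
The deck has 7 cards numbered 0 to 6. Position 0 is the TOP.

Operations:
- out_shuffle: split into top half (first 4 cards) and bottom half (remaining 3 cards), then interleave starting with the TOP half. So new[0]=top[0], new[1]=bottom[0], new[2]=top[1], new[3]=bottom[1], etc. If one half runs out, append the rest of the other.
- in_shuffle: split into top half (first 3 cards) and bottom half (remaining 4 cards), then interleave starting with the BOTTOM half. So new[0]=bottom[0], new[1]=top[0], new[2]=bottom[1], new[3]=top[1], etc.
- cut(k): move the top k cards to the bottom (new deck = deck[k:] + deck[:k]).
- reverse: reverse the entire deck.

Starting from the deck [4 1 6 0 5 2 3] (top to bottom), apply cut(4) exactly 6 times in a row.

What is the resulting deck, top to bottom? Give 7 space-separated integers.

Answer: 0 5 2 3 4 1 6

Derivation:
After op 1 (cut(4)): [5 2 3 4 1 6 0]
After op 2 (cut(4)): [1 6 0 5 2 3 4]
After op 3 (cut(4)): [2 3 4 1 6 0 5]
After op 4 (cut(4)): [6 0 5 2 3 4 1]
After op 5 (cut(4)): [3 4 1 6 0 5 2]
After op 6 (cut(4)): [0 5 2 3 4 1 6]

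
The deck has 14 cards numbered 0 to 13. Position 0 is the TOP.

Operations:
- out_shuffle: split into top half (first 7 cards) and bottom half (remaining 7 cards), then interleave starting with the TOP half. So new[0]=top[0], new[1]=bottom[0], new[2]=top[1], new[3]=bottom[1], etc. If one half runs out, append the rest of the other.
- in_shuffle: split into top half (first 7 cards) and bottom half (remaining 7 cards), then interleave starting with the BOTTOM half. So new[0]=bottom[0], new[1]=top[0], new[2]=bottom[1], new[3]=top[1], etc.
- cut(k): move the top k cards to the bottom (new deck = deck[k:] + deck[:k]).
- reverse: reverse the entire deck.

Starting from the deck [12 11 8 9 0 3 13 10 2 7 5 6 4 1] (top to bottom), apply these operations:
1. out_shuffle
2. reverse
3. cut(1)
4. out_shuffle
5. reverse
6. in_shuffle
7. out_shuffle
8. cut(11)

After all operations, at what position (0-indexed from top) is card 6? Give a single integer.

After op 1 (out_shuffle): [12 10 11 2 8 7 9 5 0 6 3 4 13 1]
After op 2 (reverse): [1 13 4 3 6 0 5 9 7 8 2 11 10 12]
After op 3 (cut(1)): [13 4 3 6 0 5 9 7 8 2 11 10 12 1]
After op 4 (out_shuffle): [13 7 4 8 3 2 6 11 0 10 5 12 9 1]
After op 5 (reverse): [1 9 12 5 10 0 11 6 2 3 8 4 7 13]
After op 6 (in_shuffle): [6 1 2 9 3 12 8 5 4 10 7 0 13 11]
After op 7 (out_shuffle): [6 5 1 4 2 10 9 7 3 0 12 13 8 11]
After op 8 (cut(11)): [13 8 11 6 5 1 4 2 10 9 7 3 0 12]
Card 6 is at position 3.

Answer: 3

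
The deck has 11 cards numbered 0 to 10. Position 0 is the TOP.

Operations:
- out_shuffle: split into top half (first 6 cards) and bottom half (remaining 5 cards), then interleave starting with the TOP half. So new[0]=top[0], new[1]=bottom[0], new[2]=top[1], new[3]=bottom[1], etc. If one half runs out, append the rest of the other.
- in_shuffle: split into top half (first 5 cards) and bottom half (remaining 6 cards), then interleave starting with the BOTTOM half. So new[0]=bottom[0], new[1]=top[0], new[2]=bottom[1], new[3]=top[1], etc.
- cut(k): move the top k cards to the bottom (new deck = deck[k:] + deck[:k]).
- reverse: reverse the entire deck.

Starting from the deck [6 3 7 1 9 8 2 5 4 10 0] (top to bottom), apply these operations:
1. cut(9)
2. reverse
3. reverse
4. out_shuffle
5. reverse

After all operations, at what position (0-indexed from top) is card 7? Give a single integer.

Answer: 2

Derivation:
After op 1 (cut(9)): [10 0 6 3 7 1 9 8 2 5 4]
After op 2 (reverse): [4 5 2 8 9 1 7 3 6 0 10]
After op 3 (reverse): [10 0 6 3 7 1 9 8 2 5 4]
After op 4 (out_shuffle): [10 9 0 8 6 2 3 5 7 4 1]
After op 5 (reverse): [1 4 7 5 3 2 6 8 0 9 10]
Card 7 is at position 2.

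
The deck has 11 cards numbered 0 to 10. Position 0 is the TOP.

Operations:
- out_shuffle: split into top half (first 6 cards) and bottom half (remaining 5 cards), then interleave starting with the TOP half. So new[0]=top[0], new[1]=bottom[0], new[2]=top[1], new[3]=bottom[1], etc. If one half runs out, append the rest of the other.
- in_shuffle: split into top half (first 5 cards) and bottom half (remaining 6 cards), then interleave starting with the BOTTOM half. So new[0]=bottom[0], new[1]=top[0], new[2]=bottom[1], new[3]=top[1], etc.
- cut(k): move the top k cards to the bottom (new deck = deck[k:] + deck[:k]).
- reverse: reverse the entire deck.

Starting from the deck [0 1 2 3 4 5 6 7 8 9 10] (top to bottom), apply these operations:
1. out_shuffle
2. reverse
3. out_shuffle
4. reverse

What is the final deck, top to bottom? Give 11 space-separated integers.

Answer: 8 0 3 6 9 1 4 7 10 2 5

Derivation:
After op 1 (out_shuffle): [0 6 1 7 2 8 3 9 4 10 5]
After op 2 (reverse): [5 10 4 9 3 8 2 7 1 6 0]
After op 3 (out_shuffle): [5 2 10 7 4 1 9 6 3 0 8]
After op 4 (reverse): [8 0 3 6 9 1 4 7 10 2 5]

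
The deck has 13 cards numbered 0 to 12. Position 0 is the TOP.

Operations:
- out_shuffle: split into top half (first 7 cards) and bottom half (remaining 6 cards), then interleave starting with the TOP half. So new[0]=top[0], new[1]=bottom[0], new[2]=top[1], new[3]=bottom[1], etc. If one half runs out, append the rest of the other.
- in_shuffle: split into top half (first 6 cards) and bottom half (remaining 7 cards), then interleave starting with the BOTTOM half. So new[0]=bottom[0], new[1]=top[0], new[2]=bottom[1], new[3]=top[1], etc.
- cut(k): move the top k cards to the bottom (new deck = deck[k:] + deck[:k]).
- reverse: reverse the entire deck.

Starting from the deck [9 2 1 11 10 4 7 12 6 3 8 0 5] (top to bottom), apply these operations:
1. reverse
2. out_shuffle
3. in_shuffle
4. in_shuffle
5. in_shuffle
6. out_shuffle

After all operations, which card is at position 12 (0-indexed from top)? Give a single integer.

Answer: 6

Derivation:
After op 1 (reverse): [5 0 8 3 6 12 7 4 10 11 1 2 9]
After op 2 (out_shuffle): [5 4 0 10 8 11 3 1 6 2 12 9 7]
After op 3 (in_shuffle): [3 5 1 4 6 0 2 10 12 8 9 11 7]
After op 4 (in_shuffle): [2 3 10 5 12 1 8 4 9 6 11 0 7]
After op 5 (in_shuffle): [8 2 4 3 9 10 6 5 11 12 0 1 7]
After op 6 (out_shuffle): [8 5 2 11 4 12 3 0 9 1 10 7 6]
Position 12: card 6.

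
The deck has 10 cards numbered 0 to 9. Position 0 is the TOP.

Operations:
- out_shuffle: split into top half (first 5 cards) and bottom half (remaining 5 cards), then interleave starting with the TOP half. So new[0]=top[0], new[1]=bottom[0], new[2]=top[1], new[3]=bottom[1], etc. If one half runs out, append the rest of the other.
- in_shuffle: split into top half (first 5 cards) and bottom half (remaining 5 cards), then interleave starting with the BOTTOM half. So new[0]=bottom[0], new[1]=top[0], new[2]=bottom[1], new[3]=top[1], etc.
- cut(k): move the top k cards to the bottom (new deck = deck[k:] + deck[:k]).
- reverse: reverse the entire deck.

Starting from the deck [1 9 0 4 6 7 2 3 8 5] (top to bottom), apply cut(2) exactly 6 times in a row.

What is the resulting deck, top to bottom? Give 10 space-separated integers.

Answer: 0 4 6 7 2 3 8 5 1 9

Derivation:
After op 1 (cut(2)): [0 4 6 7 2 3 8 5 1 9]
After op 2 (cut(2)): [6 7 2 3 8 5 1 9 0 4]
After op 3 (cut(2)): [2 3 8 5 1 9 0 4 6 7]
After op 4 (cut(2)): [8 5 1 9 0 4 6 7 2 3]
After op 5 (cut(2)): [1 9 0 4 6 7 2 3 8 5]
After op 6 (cut(2)): [0 4 6 7 2 3 8 5 1 9]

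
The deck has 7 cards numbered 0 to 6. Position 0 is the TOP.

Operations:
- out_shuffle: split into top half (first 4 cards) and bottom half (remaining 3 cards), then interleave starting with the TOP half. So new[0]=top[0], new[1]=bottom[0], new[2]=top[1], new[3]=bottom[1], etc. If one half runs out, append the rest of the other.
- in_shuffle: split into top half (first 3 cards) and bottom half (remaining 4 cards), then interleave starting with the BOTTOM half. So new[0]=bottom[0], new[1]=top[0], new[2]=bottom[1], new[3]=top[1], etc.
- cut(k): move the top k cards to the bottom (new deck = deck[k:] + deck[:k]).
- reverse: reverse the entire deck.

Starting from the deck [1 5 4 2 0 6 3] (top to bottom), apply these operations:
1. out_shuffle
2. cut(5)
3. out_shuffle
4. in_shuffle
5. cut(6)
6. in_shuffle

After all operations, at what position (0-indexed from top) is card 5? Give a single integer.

Answer: 2

Derivation:
After op 1 (out_shuffle): [1 0 5 6 4 3 2]
After op 2 (cut(5)): [3 2 1 0 5 6 4]
After op 3 (out_shuffle): [3 5 2 6 1 4 0]
After op 4 (in_shuffle): [6 3 1 5 4 2 0]
After op 5 (cut(6)): [0 6 3 1 5 4 2]
After op 6 (in_shuffle): [1 0 5 6 4 3 2]
Card 5 is at position 2.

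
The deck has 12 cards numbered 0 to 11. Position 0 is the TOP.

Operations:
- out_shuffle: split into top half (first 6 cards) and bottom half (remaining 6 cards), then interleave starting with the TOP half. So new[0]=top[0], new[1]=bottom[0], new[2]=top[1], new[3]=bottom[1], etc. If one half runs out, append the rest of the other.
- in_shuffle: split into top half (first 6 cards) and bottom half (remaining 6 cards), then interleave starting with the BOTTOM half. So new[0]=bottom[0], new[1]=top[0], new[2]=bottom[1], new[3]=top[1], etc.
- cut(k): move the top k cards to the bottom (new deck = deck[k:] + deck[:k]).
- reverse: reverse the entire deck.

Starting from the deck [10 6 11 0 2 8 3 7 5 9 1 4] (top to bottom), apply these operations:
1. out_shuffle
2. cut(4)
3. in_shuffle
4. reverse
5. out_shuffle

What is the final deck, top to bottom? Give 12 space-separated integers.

After op 1 (out_shuffle): [10 3 6 7 11 5 0 9 2 1 8 4]
After op 2 (cut(4)): [11 5 0 9 2 1 8 4 10 3 6 7]
After op 3 (in_shuffle): [8 11 4 5 10 0 3 9 6 2 7 1]
After op 4 (reverse): [1 7 2 6 9 3 0 10 5 4 11 8]
After op 5 (out_shuffle): [1 0 7 10 2 5 6 4 9 11 3 8]

Answer: 1 0 7 10 2 5 6 4 9 11 3 8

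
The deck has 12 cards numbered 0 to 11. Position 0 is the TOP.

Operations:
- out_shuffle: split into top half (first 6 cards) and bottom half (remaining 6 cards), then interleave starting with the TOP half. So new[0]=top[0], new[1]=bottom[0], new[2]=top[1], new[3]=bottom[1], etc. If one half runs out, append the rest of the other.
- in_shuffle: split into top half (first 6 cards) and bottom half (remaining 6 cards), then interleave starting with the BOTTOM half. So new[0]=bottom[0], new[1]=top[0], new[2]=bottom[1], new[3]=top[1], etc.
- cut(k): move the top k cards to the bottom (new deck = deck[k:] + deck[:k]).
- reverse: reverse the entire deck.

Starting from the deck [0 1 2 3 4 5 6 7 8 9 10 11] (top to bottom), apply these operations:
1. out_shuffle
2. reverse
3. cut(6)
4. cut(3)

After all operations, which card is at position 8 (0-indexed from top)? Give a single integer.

After op 1 (out_shuffle): [0 6 1 7 2 8 3 9 4 10 5 11]
After op 2 (reverse): [11 5 10 4 9 3 8 2 7 1 6 0]
After op 3 (cut(6)): [8 2 7 1 6 0 11 5 10 4 9 3]
After op 4 (cut(3)): [1 6 0 11 5 10 4 9 3 8 2 7]
Position 8: card 3.

Answer: 3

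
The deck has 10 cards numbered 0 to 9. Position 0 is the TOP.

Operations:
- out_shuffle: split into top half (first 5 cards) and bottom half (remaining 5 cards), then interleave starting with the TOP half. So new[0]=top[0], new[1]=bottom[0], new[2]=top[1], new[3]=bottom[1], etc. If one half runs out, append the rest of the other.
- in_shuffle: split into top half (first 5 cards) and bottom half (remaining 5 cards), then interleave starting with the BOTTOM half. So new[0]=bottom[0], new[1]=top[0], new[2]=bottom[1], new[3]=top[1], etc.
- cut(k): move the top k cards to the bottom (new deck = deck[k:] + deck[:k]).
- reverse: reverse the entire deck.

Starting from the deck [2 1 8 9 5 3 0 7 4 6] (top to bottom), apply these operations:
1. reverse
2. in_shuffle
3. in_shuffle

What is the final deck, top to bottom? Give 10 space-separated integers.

After op 1 (reverse): [6 4 7 0 3 5 9 8 1 2]
After op 2 (in_shuffle): [5 6 9 4 8 7 1 0 2 3]
After op 3 (in_shuffle): [7 5 1 6 0 9 2 4 3 8]

Answer: 7 5 1 6 0 9 2 4 3 8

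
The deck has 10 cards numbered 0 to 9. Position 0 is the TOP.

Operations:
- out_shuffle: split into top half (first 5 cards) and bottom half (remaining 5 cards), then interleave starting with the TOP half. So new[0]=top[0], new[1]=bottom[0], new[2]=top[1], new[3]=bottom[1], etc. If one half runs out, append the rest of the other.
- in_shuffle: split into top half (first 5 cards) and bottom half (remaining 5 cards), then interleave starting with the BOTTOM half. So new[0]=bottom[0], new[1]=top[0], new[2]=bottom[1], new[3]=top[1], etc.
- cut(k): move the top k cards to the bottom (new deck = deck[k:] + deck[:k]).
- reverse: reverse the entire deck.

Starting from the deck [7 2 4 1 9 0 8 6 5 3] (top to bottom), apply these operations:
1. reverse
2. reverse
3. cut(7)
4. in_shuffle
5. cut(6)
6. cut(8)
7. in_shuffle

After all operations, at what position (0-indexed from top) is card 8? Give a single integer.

Answer: 9

Derivation:
After op 1 (reverse): [3 5 6 8 0 9 1 4 2 7]
After op 2 (reverse): [7 2 4 1 9 0 8 6 5 3]
After op 3 (cut(7)): [6 5 3 7 2 4 1 9 0 8]
After op 4 (in_shuffle): [4 6 1 5 9 3 0 7 8 2]
After op 5 (cut(6)): [0 7 8 2 4 6 1 5 9 3]
After op 6 (cut(8)): [9 3 0 7 8 2 4 6 1 5]
After op 7 (in_shuffle): [2 9 4 3 6 0 1 7 5 8]
Card 8 is at position 9.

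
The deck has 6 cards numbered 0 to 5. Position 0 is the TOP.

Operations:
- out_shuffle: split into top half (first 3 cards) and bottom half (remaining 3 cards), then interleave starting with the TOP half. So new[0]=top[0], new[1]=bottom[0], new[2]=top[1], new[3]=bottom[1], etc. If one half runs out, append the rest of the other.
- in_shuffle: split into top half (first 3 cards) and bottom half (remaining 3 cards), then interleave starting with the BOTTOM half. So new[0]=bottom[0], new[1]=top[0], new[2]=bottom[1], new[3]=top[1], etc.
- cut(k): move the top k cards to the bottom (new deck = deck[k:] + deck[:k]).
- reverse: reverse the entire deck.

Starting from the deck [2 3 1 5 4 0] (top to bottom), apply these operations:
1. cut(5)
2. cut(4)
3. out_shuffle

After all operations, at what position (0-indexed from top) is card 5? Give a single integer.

Answer: 0

Derivation:
After op 1 (cut(5)): [0 2 3 1 5 4]
After op 2 (cut(4)): [5 4 0 2 3 1]
After op 3 (out_shuffle): [5 2 4 3 0 1]
Card 5 is at position 0.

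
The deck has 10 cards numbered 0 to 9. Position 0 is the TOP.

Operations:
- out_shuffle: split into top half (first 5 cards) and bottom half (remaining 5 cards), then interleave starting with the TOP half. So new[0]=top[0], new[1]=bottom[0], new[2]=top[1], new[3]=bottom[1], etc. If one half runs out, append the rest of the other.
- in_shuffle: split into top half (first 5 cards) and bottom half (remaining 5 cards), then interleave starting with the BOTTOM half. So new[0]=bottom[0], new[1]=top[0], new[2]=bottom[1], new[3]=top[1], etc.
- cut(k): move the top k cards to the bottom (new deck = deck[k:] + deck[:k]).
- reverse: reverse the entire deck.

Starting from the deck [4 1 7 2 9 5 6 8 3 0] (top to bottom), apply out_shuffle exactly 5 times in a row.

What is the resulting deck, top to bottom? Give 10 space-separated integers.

Answer: 4 7 9 6 3 1 2 5 8 0

Derivation:
After op 1 (out_shuffle): [4 5 1 6 7 8 2 3 9 0]
After op 2 (out_shuffle): [4 8 5 2 1 3 6 9 7 0]
After op 3 (out_shuffle): [4 3 8 6 5 9 2 7 1 0]
After op 4 (out_shuffle): [4 9 3 2 8 7 6 1 5 0]
After op 5 (out_shuffle): [4 7 9 6 3 1 2 5 8 0]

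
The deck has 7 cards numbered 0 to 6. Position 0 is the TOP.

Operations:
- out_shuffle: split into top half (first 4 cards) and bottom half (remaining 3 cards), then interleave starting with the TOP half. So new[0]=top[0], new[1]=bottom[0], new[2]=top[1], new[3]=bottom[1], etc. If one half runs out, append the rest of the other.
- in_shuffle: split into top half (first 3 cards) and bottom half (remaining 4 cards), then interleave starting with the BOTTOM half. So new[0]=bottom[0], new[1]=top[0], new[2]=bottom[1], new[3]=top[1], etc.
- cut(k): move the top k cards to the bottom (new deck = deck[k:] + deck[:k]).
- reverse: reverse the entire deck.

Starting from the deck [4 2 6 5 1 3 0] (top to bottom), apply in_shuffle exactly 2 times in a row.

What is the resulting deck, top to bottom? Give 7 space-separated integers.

Answer: 2 5 3 4 6 1 0

Derivation:
After op 1 (in_shuffle): [5 4 1 2 3 6 0]
After op 2 (in_shuffle): [2 5 3 4 6 1 0]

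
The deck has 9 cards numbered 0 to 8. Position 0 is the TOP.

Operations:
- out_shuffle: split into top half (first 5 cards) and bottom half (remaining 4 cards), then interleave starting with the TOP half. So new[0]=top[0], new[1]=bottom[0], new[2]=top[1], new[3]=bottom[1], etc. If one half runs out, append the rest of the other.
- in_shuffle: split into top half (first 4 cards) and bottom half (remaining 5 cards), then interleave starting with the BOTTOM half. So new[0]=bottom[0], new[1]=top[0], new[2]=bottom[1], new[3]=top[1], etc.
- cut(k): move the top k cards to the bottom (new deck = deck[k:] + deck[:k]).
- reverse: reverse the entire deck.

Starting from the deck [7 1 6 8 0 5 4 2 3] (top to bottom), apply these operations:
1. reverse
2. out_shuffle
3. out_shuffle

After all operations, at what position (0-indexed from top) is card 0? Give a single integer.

Answer: 7

Derivation:
After op 1 (reverse): [3 2 4 5 0 8 6 1 7]
After op 2 (out_shuffle): [3 8 2 6 4 1 5 7 0]
After op 3 (out_shuffle): [3 1 8 5 2 7 6 0 4]
Card 0 is at position 7.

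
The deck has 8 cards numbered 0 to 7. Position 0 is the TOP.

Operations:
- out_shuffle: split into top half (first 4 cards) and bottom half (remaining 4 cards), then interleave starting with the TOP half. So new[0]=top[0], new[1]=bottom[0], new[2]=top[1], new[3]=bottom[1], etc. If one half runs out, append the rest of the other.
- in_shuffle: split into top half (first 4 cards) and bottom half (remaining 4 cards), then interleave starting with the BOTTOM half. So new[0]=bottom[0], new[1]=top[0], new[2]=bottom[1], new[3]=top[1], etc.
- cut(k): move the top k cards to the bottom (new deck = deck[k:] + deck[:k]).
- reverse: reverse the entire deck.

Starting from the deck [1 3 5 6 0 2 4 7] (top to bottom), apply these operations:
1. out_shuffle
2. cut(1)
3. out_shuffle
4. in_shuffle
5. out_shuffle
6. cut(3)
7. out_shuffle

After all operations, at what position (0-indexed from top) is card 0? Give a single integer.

Answer: 7

Derivation:
After op 1 (out_shuffle): [1 0 3 2 5 4 6 7]
After op 2 (cut(1)): [0 3 2 5 4 6 7 1]
After op 3 (out_shuffle): [0 4 3 6 2 7 5 1]
After op 4 (in_shuffle): [2 0 7 4 5 3 1 6]
After op 5 (out_shuffle): [2 5 0 3 7 1 4 6]
After op 6 (cut(3)): [3 7 1 4 6 2 5 0]
After op 7 (out_shuffle): [3 6 7 2 1 5 4 0]
Card 0 is at position 7.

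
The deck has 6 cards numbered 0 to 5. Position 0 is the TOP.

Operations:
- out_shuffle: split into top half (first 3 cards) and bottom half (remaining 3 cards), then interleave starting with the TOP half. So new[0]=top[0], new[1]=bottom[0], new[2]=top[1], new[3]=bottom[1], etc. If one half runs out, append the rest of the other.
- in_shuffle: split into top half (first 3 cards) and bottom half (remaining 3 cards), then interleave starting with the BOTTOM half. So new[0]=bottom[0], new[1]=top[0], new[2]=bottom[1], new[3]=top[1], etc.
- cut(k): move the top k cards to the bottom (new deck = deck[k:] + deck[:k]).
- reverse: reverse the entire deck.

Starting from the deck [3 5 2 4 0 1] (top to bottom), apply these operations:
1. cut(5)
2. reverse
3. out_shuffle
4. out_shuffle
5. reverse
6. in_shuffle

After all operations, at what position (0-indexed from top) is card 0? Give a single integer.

After op 1 (cut(5)): [1 3 5 2 4 0]
After op 2 (reverse): [0 4 2 5 3 1]
After op 3 (out_shuffle): [0 5 4 3 2 1]
After op 4 (out_shuffle): [0 3 5 2 4 1]
After op 5 (reverse): [1 4 2 5 3 0]
After op 6 (in_shuffle): [5 1 3 4 0 2]
Card 0 is at position 4.

Answer: 4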